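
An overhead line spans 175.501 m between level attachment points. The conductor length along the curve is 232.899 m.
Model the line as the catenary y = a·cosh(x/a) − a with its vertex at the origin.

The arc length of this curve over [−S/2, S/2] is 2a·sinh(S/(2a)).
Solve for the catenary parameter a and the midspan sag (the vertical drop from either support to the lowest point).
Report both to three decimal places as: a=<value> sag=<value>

a=65.509 sag=68.102

seed: a₀ = √(S³/(24(L−S))) = √(175.501³/(24·57.398)) = 62.641968
iter 1: u=1.400826  f(a)=+5.902e+00  f'(a)=-2.218e+00  a ← 62.641968 − (+5.902e+00/-2.218e+00) = 65.302568
iter 2: u=1.343753  f(a)=+3.968e-01  f'(a)=-1.929e+00  a ← 65.302568 − (+3.968e-01/-1.929e+00) = 65.508281
iter 3: u=1.339533  f(a)=+2.080e-03  f'(a)=-1.909e+00  a ← 65.508281 − (+2.080e-03/-1.909e+00) = 65.509370
iter 4: u=1.339511  f(a)=+5.782e-08  f'(a)=-1.909e+00  a ← 65.509370 − (+5.782e-08/-1.909e+00) = 65.509371
iter 5: u=1.339511  f(a)=+0.000e+00  f'(a)=-1.909e+00  a ← 65.509371 − (+0.000e+00/-1.909e+00) = 65.509371
converged: |Δa| < 1e-12 after 5 iterations
sag = a·(cosh(S/(2a)) − 1) = 65.509371·(cosh(1.339511) − 1) = 68.101870
T_max/T_min = cosh(S/(2a)) = 2.039574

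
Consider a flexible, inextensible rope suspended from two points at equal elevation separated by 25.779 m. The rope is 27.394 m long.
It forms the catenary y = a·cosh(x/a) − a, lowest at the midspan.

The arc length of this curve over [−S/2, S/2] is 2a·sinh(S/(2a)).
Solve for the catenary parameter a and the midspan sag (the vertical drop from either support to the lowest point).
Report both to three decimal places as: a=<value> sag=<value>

seed: a₀ = √(S³/(24(L−S))) = √(25.779³/(24·1.615)) = 21.023606
iter 1: u=0.613097  f(a)=+3.063e-02  f'(a)=-1.595e-01  a ← 21.023606 − (+3.063e-02/-1.595e-01) = 21.215631
iter 2: u=0.607547  f(a)=+4.247e-04  f'(a)=-1.551e-01  a ← 21.215631 − (+4.247e-04/-1.551e-01) = 21.218369
iter 3: u=0.607469  f(a)=+8.420e-08  f'(a)=-1.550e-01  a ← 21.218369 − (+8.420e-08/-1.550e-01) = 21.218370
iter 4: u=0.607469  f(a)=+0.000e+00  f'(a)=-1.550e-01  a ← 21.218370 − (+0.000e+00/-1.550e-01) = 21.218370
converged: |Δa| < 1e-12 after 4 iterations
sag = a·(cosh(S/(2a)) − 1) = 21.218370·(cosh(0.607469) − 1) = 4.036868
T_max/T_min = cosh(S/(2a)) = 1.190253

a=21.218 sag=4.037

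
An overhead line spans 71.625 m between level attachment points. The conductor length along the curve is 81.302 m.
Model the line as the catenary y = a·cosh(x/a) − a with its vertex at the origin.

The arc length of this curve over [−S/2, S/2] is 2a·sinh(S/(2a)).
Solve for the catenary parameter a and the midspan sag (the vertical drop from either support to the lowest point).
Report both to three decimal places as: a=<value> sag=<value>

a=40.558 sag=16.865

seed: a₀ = √(S³/(24(L−S))) = √(71.625³/(24·9.677)) = 39.775987
iter 1: u=0.900355  f(a)=+3.999e-01  f'(a)=-5.272e-01  a ← 39.775987 − (+3.999e-01/-5.272e-01) = 40.534523
iter 2: u=0.883506  f(a)=+1.173e-02  f'(a)=-4.967e-01  a ← 40.534523 − (+1.173e-02/-4.967e-01) = 40.558131
iter 3: u=0.882992  f(a)=+1.076e-05  f'(a)=-4.958e-01  a ← 40.558131 − (+1.076e-05/-4.958e-01) = 40.558153
iter 4: u=0.882991  f(a)=+9.052e-12  f'(a)=-4.958e-01  a ← 40.558153 − (+9.052e-12/-4.958e-01) = 40.558153
converged: |Δa| < 1e-12 after 4 iterations
sag = a·(cosh(S/(2a)) − 1) = 40.558153·(cosh(0.882991) − 1) = 16.865427
T_max/T_min = cosh(S/(2a)) = 1.415833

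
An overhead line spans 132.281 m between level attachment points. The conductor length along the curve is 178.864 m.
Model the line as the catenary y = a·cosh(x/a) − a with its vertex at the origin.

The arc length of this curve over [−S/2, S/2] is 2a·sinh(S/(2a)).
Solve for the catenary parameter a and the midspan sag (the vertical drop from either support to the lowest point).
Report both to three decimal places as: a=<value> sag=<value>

a=47.733 sag=53.640

seed: a₀ = √(S³/(24(L−S))) = √(132.281³/(24·46.583)) = 45.501620
iter 1: u=1.453586  f(a)=+5.176e+00  f'(a)=-2.514e+00  a ← 45.501620 − (+5.176e+00/-2.514e+00) = 47.560506
iter 2: u=1.390660  f(a)=+3.721e-01  f'(a)=-2.165e+00  a ← 47.560506 − (+3.721e-01/-2.165e+00) = 47.732397
iter 3: u=1.385652  f(a)=+2.251e-03  f'(a)=-2.138e+00  a ← 47.732397 − (+2.251e-03/-2.138e+00) = 47.733450
iter 4: u=1.385622  f(a)=+8.354e-08  f'(a)=-2.138e+00  a ← 47.733450 − (+8.354e-08/-2.138e+00) = 47.733450
iter 5: u=1.385622  f(a)=-2.842e-14  f'(a)=-2.138e+00  a ← 47.733450 − (-2.842e-14/-2.138e+00) = 47.733450
converged: |Δa| < 1e-12 after 5 iterations
sag = a·(cosh(S/(2a)) − 1) = 47.733450·(cosh(1.385622) − 1) = 53.639943
T_max/T_min = cosh(S/(2a)) = 2.123739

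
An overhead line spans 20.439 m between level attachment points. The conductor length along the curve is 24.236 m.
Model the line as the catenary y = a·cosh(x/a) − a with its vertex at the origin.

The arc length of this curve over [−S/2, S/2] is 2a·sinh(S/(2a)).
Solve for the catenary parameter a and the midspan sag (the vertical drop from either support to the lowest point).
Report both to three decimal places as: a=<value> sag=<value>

seed: a₀ = √(S³/(24(L−S))) = √(20.439³/(24·3.797)) = 9.679737
iter 1: u=1.055762  f(a)=+2.173e-01  f'(a)=-8.755e-01  a ← 9.679737 − (+2.173e-01/-8.755e-01) = 9.927950
iter 2: u=1.029367  f(a)=+8.640e-03  f'(a)=-8.072e-01  a ← 9.927950 − (+8.640e-03/-8.072e-01) = 9.938654
iter 3: u=1.028258  f(a)=+1.491e-05  f'(a)=-8.044e-01  a ← 9.938654 − (+1.491e-05/-8.044e-01) = 9.938672
iter 4: u=1.028256  f(a)=+4.455e-11  f'(a)=-8.044e-01  a ← 9.938672 − (+4.455e-11/-8.044e-01) = 9.938672
iter 5: u=1.028256  f(a)=-3.553e-15  f'(a)=-8.044e-01  a ← 9.938672 − (-3.553e-15/-8.044e-01) = 9.938672
converged: |Δa| < 1e-12 after 5 iterations
sag = a·(cosh(S/(2a)) − 1) = 9.938672·(cosh(1.028256) − 1) = 5.733696
T_max/T_min = cosh(S/(2a)) = 1.576908

a=9.939 sag=5.734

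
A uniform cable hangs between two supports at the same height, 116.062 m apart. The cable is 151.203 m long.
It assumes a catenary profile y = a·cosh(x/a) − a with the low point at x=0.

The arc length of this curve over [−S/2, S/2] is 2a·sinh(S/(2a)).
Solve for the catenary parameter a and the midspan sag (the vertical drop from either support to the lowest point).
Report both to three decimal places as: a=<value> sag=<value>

seed: a₀ = √(S³/(24(L−S))) = √(116.062³/(24·35.141)) = 43.054881
iter 1: u=1.347838  f(a)=+3.334e+00  f'(a)=-1.949e+00  a ← 43.054881 − (+3.334e+00/-1.949e+00) = 44.765435
iter 2: u=1.296335  f(a)=+2.090e-01  f'(a)=-1.711e+00  a ← 44.765435 − (+2.090e-01/-1.711e+00) = 44.887527
iter 3: u=1.292809  f(a)=+9.425e-04  f'(a)=-1.696e+00  a ← 44.887527 − (+9.425e-04/-1.696e+00) = 44.888083
iter 4: u=1.292793  f(a)=+1.936e-08  f'(a)=-1.696e+00  a ← 44.888083 − (+1.936e-08/-1.696e+00) = 44.888083
iter 5: u=1.292793  f(a)=+0.000e+00  f'(a)=-1.696e+00  a ← 44.888083 − (+0.000e+00/-1.696e+00) = 44.888083
converged: |Δa| < 1e-12 after 5 iterations
sag = a·(cosh(S/(2a)) − 1) = 44.888083·(cosh(1.292793) − 1) = 43.035331
T_max/T_min = cosh(S/(2a)) = 1.958725

a=44.888 sag=43.035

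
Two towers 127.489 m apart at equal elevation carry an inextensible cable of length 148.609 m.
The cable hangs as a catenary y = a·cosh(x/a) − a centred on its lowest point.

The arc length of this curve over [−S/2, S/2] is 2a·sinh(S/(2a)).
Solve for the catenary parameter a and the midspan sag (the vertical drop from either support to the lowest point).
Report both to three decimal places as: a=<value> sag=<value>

a=65.469 sag=33.563

seed: a₀ = √(S³/(24(L−S))) = √(127.489³/(24·21.120)) = 63.937624
iter 1: u=0.996979  f(a)=+1.075e+00  f'(a)=-7.287e-01  a ← 63.937624 − (+1.075e+00/-7.287e-01) = 65.412635
iter 2: u=0.974498  f(a)=+3.832e-02  f'(a)=-6.776e-01  a ← 65.412635 − (+3.832e-02/-6.776e-01) = 65.469188
iter 3: u=0.973657  f(a)=+5.269e-05  f'(a)=-6.757e-01  a ← 65.469188 − (+5.269e-05/-6.757e-01) = 65.469266
iter 4: u=0.973655  f(a)=+9.993e-11  f'(a)=-6.757e-01  a ← 65.469266 − (+9.993e-11/-6.757e-01) = 65.469266
iter 5: u=0.973655  f(a)=-2.842e-14  f'(a)=-6.757e-01  a ← 65.469266 − (-2.842e-14/-6.757e-01) = 65.469266
converged: |Δa| < 1e-12 after 5 iterations
sag = a·(cosh(S/(2a)) − 1) = 65.469266·(cosh(0.973655) − 1) = 33.562969
T_max/T_min = cosh(S/(2a)) = 1.512652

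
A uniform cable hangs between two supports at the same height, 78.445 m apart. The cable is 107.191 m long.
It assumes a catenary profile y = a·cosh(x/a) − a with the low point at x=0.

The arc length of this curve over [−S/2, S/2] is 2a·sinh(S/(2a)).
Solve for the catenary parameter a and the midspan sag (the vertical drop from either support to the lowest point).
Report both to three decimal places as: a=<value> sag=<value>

a=27.798 sag=32.577

seed: a₀ = √(S³/(24(L−S))) = √(78.445³/(24·28.746)) = 26.451699
iter 1: u=1.482797  f(a)=+3.331e+00  f'(a)=-2.690e+00  a ← 26.451699 − (+3.331e+00/-2.690e+00) = 27.689697
iter 2: u=1.416502  f(a)=+2.481e-01  f'(a)=-2.303e+00  a ← 27.689697 − (+2.481e-01/-2.303e+00) = 27.797417
iter 3: u=1.411012  f(a)=+1.622e-03  f'(a)=-2.273e+00  a ← 27.797417 − (+1.622e-03/-2.273e+00) = 27.798130
iter 4: u=1.410976  f(a)=+7.027e-08  f'(a)=-2.273e+00  a ← 27.798130 − (+7.027e-08/-2.273e+00) = 27.798130
iter 5: u=1.410976  f(a)=-1.421e-14  f'(a)=-2.273e+00  a ← 27.798130 − (-1.421e-14/-2.273e+00) = 27.798130
converged: |Δa| < 1e-12 after 5 iterations
sag = a·(cosh(S/(2a)) − 1) = 27.798130·(cosh(1.410976) − 1) = 32.577475
T_max/T_min = cosh(S/(2a)) = 2.171930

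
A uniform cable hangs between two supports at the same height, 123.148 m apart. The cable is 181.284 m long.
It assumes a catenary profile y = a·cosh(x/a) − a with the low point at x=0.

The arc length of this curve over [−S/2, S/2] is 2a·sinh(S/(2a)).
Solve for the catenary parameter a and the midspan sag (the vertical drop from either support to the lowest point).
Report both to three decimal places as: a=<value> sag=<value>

seed: a₀ = √(S³/(24(L−S))) = √(123.148³/(24·58.136)) = 36.585825
iter 1: u=1.683002  f(a)=+8.811e+00  f'(a)=-4.174e+00  a ← 36.585825 − (+8.811e+00/-4.174e+00) = 38.696670
iter 2: u=1.591196  f(a)=+8.201e-01  f'(a)=-3.430e+00  a ← 38.696670 − (+8.201e-01/-3.430e+00) = 38.935743
iter 3: u=1.581426  f(a)=+8.714e-03  f'(a)=-3.358e+00  a ← 38.935743 − (+8.714e-03/-3.358e+00) = 38.938339
iter 4: u=1.581321  f(a)=+1.007e-06  f'(a)=-3.357e+00  a ← 38.938339 − (+1.007e-06/-3.357e+00) = 38.938339
iter 5: u=1.581321  f(a)=-2.842e-14  f'(a)=-3.357e+00  a ← 38.938339 − (-2.842e-14/-3.357e+00) = 38.938339
converged: |Δa| < 1e-12 after 5 iterations
sag = a·(cosh(S/(2a)) − 1) = 38.938339·(cosh(1.581321) − 1) = 59.713404
T_max/T_min = cosh(S/(2a)) = 2.533538

a=38.938 sag=59.713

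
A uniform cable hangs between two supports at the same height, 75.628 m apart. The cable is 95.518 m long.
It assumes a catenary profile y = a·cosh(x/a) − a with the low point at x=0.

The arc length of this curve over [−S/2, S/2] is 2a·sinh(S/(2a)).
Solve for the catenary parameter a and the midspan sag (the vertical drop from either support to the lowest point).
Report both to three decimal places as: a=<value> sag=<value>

a=31.225 sag=25.836

seed: a₀ = √(S³/(24(L−S))) = √(75.628³/(24·19.890)) = 30.102385
iter 1: u=1.256180  f(a)=+1.630e+00  f'(a)=-1.542e+00  a ← 30.102385 − (+1.630e+00/-1.542e+00) = 31.159099
iter 2: u=1.213578  f(a)=+8.974e-02  f'(a)=-1.377e+00  a ← 31.159099 − (+8.974e-02/-1.377e+00) = 31.224291
iter 3: u=1.211044  f(a)=+3.072e-04  f'(a)=-1.367e+00  a ← 31.224291 − (+3.072e-04/-1.367e+00) = 31.224516
iter 4: u=1.211036  f(a)=+3.629e-09  f'(a)=-1.367e+00  a ← 31.224516 − (+3.629e-09/-1.367e+00) = 31.224516
iter 5: u=1.211036  f(a)=+0.000e+00  f'(a)=-1.367e+00  a ← 31.224516 − (+0.000e+00/-1.367e+00) = 31.224516
converged: |Δa| < 1e-12 after 5 iterations
sag = a·(cosh(S/(2a)) − 1) = 31.224516·(cosh(1.211036) − 1) = 25.835912
T_max/T_min = cosh(S/(2a)) = 1.827424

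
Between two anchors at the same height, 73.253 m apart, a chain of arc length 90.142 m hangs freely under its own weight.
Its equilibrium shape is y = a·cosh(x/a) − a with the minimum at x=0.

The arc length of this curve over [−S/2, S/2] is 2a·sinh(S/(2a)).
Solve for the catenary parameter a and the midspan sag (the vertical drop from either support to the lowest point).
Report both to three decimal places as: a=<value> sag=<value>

seed: a₀ = √(S³/(24(L−S))) = √(73.253³/(24·16.889)) = 31.140855
iter 1: u=1.176156  f(a)=+1.207e+00  f'(a)=-1.242e+00  a ← 31.140855 − (+1.207e+00/-1.242e+00) = 32.112721
iter 2: u=1.140560  f(a)=+5.883e-02  f'(a)=-1.124e+00  a ← 32.112721 − (+5.883e-02/-1.124e+00) = 32.165060
iter 3: u=1.138705  f(a)=+1.555e-04  f'(a)=-1.118e+00  a ← 32.165060 − (+1.555e-04/-1.118e+00) = 32.165200
iter 4: u=1.138700  f(a)=+1.092e-09  f'(a)=-1.118e+00  a ← 32.165200 − (+1.092e-09/-1.118e+00) = 32.165200
iter 5: u=1.138700  f(a)=+1.421e-14  f'(a)=-1.118e+00  a ← 32.165200 − (+1.421e-14/-1.118e+00) = 32.165200
converged: |Δa| < 1e-12 after 5 iterations
sag = a·(cosh(S/(2a)) − 1) = 32.165200·(cosh(1.138700) − 1) = 23.206229
T_max/T_min = cosh(S/(2a)) = 1.721470

a=32.165 sag=23.206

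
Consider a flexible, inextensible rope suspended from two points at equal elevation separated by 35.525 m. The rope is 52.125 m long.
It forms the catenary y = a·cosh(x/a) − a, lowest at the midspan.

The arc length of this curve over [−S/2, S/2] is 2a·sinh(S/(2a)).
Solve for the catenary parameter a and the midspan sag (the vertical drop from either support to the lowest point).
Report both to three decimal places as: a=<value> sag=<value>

a=11.284 sag=17.116

seed: a₀ = √(S³/(24(L−S))) = √(35.525³/(24·16.600)) = 10.608194
iter 1: u=1.674413  f(a)=+2.489e+00  f'(a)=-4.100e+00  a ← 10.608194 − (+2.489e+00/-4.100e+00) = 11.215214
iter 2: u=1.583786  f(a)=+2.296e-01  f'(a)=-3.375e+00  a ← 11.215214 − (+2.296e-01/-3.375e+00) = 11.283235
iter 3: u=1.574238  f(a)=+2.393e-03  f'(a)=-3.305e+00  a ← 11.283235 − (+2.393e-03/-3.305e+00) = 11.283959
iter 4: u=1.574137  f(a)=+2.658e-07  f'(a)=-3.304e+00  a ← 11.283959 − (+2.658e-07/-3.304e+00) = 11.283959
iter 5: u=1.574137  f(a)=-7.105e-15  f'(a)=-3.304e+00  a ← 11.283959 − (-7.105e-15/-3.304e+00) = 11.283959
converged: |Δa| < 1e-12 after 5 iterations
sag = a·(cosh(S/(2a)) − 1) = 11.283959·(cosh(1.574137) − 1) = 17.116422
T_max/T_min = cosh(S/(2a)) = 2.516881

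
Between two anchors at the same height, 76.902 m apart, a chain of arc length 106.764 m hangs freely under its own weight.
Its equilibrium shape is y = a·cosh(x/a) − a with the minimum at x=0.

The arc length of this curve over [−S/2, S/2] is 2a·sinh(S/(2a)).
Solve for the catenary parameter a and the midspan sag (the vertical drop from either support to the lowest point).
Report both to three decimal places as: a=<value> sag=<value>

a=26.544 sag=33.073

seed: a₀ = √(S³/(24(L−S))) = √(76.902³/(24·29.862)) = 25.190767
iter 1: u=1.526393  f(a)=+3.678e+00  f'(a)=-2.971e+00  a ← 25.190767 − (+3.678e+00/-2.971e+00) = 26.428659
iter 2: u=1.454898  f(a)=+2.885e-01  f'(a)=-2.522e+00  a ← 26.428659 − (+2.885e-01/-2.522e+00) = 26.543060
iter 3: u=1.448627  f(a)=+2.109e-03  f'(a)=-2.485e+00  a ← 26.543060 − (+2.109e-03/-2.485e+00) = 26.543909
iter 4: u=1.448581  f(a)=+1.145e-07  f'(a)=-2.485e+00  a ← 26.543909 − (+1.145e-07/-2.485e+00) = 26.543909
iter 5: u=1.448581  f(a)=+2.842e-14  f'(a)=-2.485e+00  a ← 26.543909 − (+2.842e-14/-2.485e+00) = 26.543909
converged: |Δa| < 1e-12 after 5 iterations
sag = a·(cosh(S/(2a)) − 1) = 26.543909·(cosh(1.448581) − 1) = 33.073345
T_max/T_min = cosh(S/(2a)) = 2.245986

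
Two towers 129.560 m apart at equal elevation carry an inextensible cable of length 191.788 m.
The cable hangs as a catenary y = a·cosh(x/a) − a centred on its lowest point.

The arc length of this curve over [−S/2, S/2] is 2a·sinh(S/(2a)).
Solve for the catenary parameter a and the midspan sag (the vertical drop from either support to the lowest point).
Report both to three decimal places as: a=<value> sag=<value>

seed: a₀ = √(S³/(24(L−S))) = √(129.560³/(24·62.228)) = 38.159956
iter 1: u=1.697591  f(a)=+9.607e+00  f'(a)=-4.303e+00  a ← 38.159956 − (+9.607e+00/-4.303e+00) = 40.392384
iter 2: u=1.603768  f(a)=+9.076e-01  f'(a)=-3.525e+00  a ← 40.392384 − (+9.076e-01/-3.525e+00) = 40.649817
iter 3: u=1.593611  f(a)=+9.966e-03  f'(a)=-3.448e+00  a ← 40.649817 − (+9.966e-03/-3.448e+00) = 40.652707
iter 4: u=1.593498  f(a)=+1.231e-06  f'(a)=-3.448e+00  a ← 40.652707 − (+1.231e-06/-3.448e+00) = 40.652707
iter 5: u=1.593498  f(a)=+0.000e+00  f'(a)=-3.448e+00  a ← 40.652707 − (+0.000e+00/-3.448e+00) = 40.652707
converged: |Δa| < 1e-12 after 5 iterations
sag = a·(cosh(S/(2a)) − 1) = 40.652707·(cosh(1.593498) − 1) = 63.502474
T_max/T_min = cosh(S/(2a)) = 2.562072

a=40.653 sag=63.502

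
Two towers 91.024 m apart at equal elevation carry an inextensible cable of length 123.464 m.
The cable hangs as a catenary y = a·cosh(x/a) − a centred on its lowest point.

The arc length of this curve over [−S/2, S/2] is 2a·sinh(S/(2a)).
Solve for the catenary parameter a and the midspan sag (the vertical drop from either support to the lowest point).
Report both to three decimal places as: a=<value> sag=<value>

a=32.667 sag=37.175

seed: a₀ = √(S³/(24(L−S))) = √(91.024³/(24·32.440)) = 31.123457
iter 1: u=1.462305  f(a)=+3.650e+00  f'(a)=-2.566e+00  a ← 31.123457 − (+3.650e+00/-2.566e+00) = 32.546148
iter 2: u=1.398384  f(a)=+2.652e-01  f'(a)=-2.205e+00  a ← 32.546148 − (+2.652e-01/-2.205e+00) = 32.666409
iter 3: u=1.393235  f(a)=+1.643e-03  f'(a)=-2.178e+00  a ← 32.666409 − (+1.643e-03/-2.178e+00) = 32.667164
iter 4: u=1.393203  f(a)=+6.386e-08  f'(a)=-2.178e+00  a ← 32.667164 − (+6.386e-08/-2.178e+00) = 32.667164
iter 5: u=1.393203  f(a)=-2.842e-14  f'(a)=-2.178e+00  a ← 32.667164 − (-2.842e-14/-2.178e+00) = 32.667164
converged: |Δa| < 1e-12 after 5 iterations
sag = a·(cosh(S/(2a)) − 1) = 32.667164·(cosh(1.393203) − 1) = 37.175398
T_max/T_min = cosh(S/(2a)) = 2.138005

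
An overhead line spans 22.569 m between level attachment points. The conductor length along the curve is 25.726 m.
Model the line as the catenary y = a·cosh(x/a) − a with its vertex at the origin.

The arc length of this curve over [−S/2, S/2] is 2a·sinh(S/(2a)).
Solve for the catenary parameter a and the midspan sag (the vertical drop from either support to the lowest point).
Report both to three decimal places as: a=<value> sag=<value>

a=12.568 sag=5.416

seed: a₀ = √(S³/(24(L−S))) = √(22.569³/(24·3.157)) = 12.317585
iter 1: u=0.916129  f(a)=+1.352e-01  f'(a)=-5.569e-01  a ← 12.317585 − (+1.352e-01/-5.569e-01) = 12.560273
iter 2: u=0.898428  f(a)=+4.098e-03  f'(a)=-5.236e-01  a ← 12.560273 − (+4.098e-03/-5.236e-01) = 12.568099
iter 3: u=0.897868  f(a)=+4.028e-06  f'(a)=-5.226e-01  a ← 12.568099 − (+4.028e-06/-5.226e-01) = 12.568107
iter 4: u=0.897868  f(a)=+3.901e-12  f'(a)=-5.226e-01  a ← 12.568107 − (+3.901e-12/-5.226e-01) = 12.568107
converged: |Δa| < 1e-12 after 4 iterations
sag = a·(cosh(S/(2a)) − 1) = 12.568107·(cosh(0.897868) − 1) = 5.415610
T_max/T_min = cosh(S/(2a)) = 1.430901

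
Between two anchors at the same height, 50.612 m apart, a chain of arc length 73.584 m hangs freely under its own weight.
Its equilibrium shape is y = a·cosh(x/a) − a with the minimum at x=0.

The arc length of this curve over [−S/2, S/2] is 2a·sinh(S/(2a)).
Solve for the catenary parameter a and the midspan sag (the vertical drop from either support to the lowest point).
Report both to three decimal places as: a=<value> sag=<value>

a=16.286 sag=23.949

seed: a₀ = √(S³/(24(L−S))) = √(50.612³/(24·22.972)) = 15.334698
iter 1: u=1.650244  f(a)=+3.339e+00  f'(a)=-3.895e+00  a ← 15.334698 − (+3.339e+00/-3.895e+00) = 16.191759
iter 2: u=1.562894  f(a)=+3.003e-01  f'(a)=-3.223e+00  a ← 16.191759 − (+3.003e-01/-3.223e+00) = 16.284934
iter 3: u=1.553952  f(a)=+2.961e-03  f'(a)=-3.160e+00  a ← 16.284934 − (+2.961e-03/-3.160e+00) = 16.285871
iter 4: u=1.553862  f(a)=+2.942e-07  f'(a)=-3.160e+00  a ← 16.285871 − (+2.942e-07/-3.160e+00) = 16.285871
iter 5: u=1.553862  f(a)=-1.421e-14  f'(a)=-3.160e+00  a ← 16.285871 − (-1.421e-14/-3.160e+00) = 16.285871
converged: |Δa| < 1e-12 after 5 iterations
sag = a·(cosh(S/(2a)) − 1) = 16.285871·(cosh(1.553862) − 1) = 23.949447
T_max/T_min = cosh(S/(2a)) = 2.470566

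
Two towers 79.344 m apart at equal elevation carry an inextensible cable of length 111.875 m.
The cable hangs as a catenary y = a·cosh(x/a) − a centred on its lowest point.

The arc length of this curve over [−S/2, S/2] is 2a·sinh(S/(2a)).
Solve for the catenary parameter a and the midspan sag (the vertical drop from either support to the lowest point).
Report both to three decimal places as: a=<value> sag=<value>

a=26.723 sag=35.270

seed: a₀ = √(S³/(24(L−S))) = √(79.344³/(24·32.531)) = 25.293959
iter 1: u=1.568438  f(a)=+4.244e+00  f'(a)=-3.263e+00  a ← 25.293959 − (+4.244e+00/-3.263e+00) = 26.594479
iter 2: u=1.491738  f(a)=+3.493e-01  f'(a)=-2.746e+00  a ← 26.594479 − (+3.493e-01/-2.746e+00) = 26.721659
iter 3: u=1.484638  f(a)=+2.835e-03  f'(a)=-2.702e+00  a ← 26.721659 − (+2.835e-03/-2.702e+00) = 26.722709
iter 4: u=1.484580  f(a)=+1.900e-07  f'(a)=-2.702e+00  a ← 26.722709 − (+1.900e-07/-2.702e+00) = 26.722709
iter 5: u=1.484580  f(a)=-2.842e-14  f'(a)=-2.702e+00  a ← 26.722709 − (-2.842e-14/-2.702e+00) = 26.722709
converged: |Δa| < 1e-12 after 5 iterations
sag = a·(cosh(S/(2a)) − 1) = 26.722709·(cosh(1.484580) − 1) = 35.270090
T_max/T_min = cosh(S/(2a)) = 2.319855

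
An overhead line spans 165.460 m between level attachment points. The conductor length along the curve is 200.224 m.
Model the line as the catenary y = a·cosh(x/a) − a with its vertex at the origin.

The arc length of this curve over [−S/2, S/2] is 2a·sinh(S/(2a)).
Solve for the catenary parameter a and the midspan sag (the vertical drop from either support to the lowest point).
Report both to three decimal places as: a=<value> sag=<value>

seed: a₀ = √(S³/(24(L−S))) = √(165.460³/(24·34.764)) = 73.683295
iter 1: u=1.122778  f(a)=+2.258e+00  f'(a)=-1.068e+00  a ← 73.683295 − (+2.258e+00/-1.068e+00) = 75.797596
iter 2: u=1.091459  f(a)=+1.008e-01  f'(a)=-9.746e-01  a ← 75.797596 − (+1.008e-01/-9.746e-01) = 75.901070
iter 3: u=1.089971  f(a)=+2.219e-04  f'(a)=-9.703e-01  a ← 75.901070 − (+2.219e-04/-9.703e-01) = 75.901298
iter 4: u=1.089968  f(a)=+1.080e-09  f'(a)=-9.703e-01  a ← 75.901298 − (+1.080e-09/-9.703e-01) = 75.901298
iter 5: u=1.089968  f(a)=+2.842e-14  f'(a)=-9.703e-01  a ← 75.901298 − (+2.842e-14/-9.703e-01) = 75.901298
converged: |Δa| < 1e-12 after 5 iterations
sag = a·(cosh(S/(2a)) − 1) = 75.901298·(cosh(1.089968) − 1) = 49.730782
T_max/T_min = cosh(S/(2a)) = 1.655203

a=75.901 sag=49.731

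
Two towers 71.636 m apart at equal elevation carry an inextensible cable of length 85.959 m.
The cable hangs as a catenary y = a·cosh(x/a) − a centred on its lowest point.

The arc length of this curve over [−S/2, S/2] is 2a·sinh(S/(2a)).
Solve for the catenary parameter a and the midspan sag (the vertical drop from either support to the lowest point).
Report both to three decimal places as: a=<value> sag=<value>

a=33.641 sag=20.939

seed: a₀ = √(S³/(24(L−S))) = √(71.636³/(24·14.323)) = 32.702005
iter 1: u=1.095285  f(a)=+8.841e-01  f'(a)=-9.857e-01  a ← 32.702005 − (+8.841e-01/-9.857e-01) = 33.598947
iter 2: u=1.066045  f(a)=+3.768e-02  f'(a)=-9.033e-01  a ← 33.598947 − (+3.768e-02/-9.033e-01) = 33.640660
iter 3: u=1.064723  f(a)=+7.518e-05  f'(a)=-8.997e-01  a ← 33.640660 − (+7.518e-05/-8.997e-01) = 33.640744
iter 4: u=1.064721  f(a)=+3.006e-10  f'(a)=-8.997e-01  a ← 33.640744 − (+3.006e-10/-8.997e-01) = 33.640744
iter 5: u=1.064721  f(a)=+0.000e+00  f'(a)=-8.997e-01  a ← 33.640744 − (+0.000e+00/-8.997e-01) = 33.640744
converged: |Δa| < 1e-12 after 5 iterations
sag = a·(cosh(S/(2a)) − 1) = 33.640744·(cosh(1.064721) − 1) = 20.938896
T_max/T_min = cosh(S/(2a)) = 1.622427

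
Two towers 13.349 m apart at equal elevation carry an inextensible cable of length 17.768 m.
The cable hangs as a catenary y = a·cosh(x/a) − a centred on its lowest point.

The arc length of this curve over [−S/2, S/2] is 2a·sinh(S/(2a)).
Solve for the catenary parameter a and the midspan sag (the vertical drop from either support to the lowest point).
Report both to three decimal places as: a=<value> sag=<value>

a=4.955 sag=5.217

seed: a₀ = √(S³/(24(L−S))) = √(13.349³/(24·4.419)) = 4.735932
iter 1: u=1.409332  f(a)=+4.602e-01  f'(a)=-2.264e+00  a ← 4.735932 − (+4.602e-01/-2.264e+00) = 4.939188
iter 2: u=1.351336  f(a)=+3.128e-02  f'(a)=-1.966e+00  a ← 4.939188 − (+3.128e-02/-1.966e+00) = 4.955102
iter 3: u=1.346996  f(a)=+1.679e-04  f'(a)=-1.945e+00  a ← 4.955102 − (+1.679e-04/-1.945e+00) = 4.955188
iter 4: u=1.346972  f(a)=+4.893e-09  f'(a)=-1.945e+00  a ← 4.955188 − (+4.893e-09/-1.945e+00) = 4.955188
iter 5: u=1.346972  f(a)=+0.000e+00  f'(a)=-1.945e+00  a ← 4.955188 − (+0.000e+00/-1.945e+00) = 4.955188
converged: |Δa| < 1e-12 after 5 iterations
sag = a·(cosh(S/(2a)) − 1) = 4.955188·(cosh(1.346972) − 1) = 5.217292
T_max/T_min = cosh(S/(2a)) = 2.052895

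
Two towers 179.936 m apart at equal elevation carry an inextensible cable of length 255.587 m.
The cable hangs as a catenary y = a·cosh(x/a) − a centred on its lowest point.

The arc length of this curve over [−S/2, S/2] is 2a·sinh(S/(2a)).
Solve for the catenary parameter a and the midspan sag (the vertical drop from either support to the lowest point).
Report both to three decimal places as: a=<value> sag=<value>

a=59.920 sag=81.224

seed: a₀ = √(S³/(24(L−S))) = √(179.936³/(24·75.651)) = 56.645333
iter 1: u=1.588269  f(a)=+1.014e+01  f'(a)=-3.408e+00  a ← 56.645333 − (+1.014e+01/-3.408e+00) = 59.618963
iter 2: u=1.509050  f(a)=+8.528e-01  f'(a)=-2.857e+00  a ← 59.618963 − (+8.528e-01/-2.857e+00) = 59.917467
iter 3: u=1.501532  f(a)=+7.263e-03  f'(a)=-2.808e+00  a ← 59.917467 − (+7.263e-03/-2.808e+00) = 59.920053
iter 4: u=1.501467  f(a)=+5.367e-07  f'(a)=-2.808e+00  a ← 59.920053 − (+5.367e-07/-2.808e+00) = 59.920053
iter 5: u=1.501467  f(a)=+2.842e-14  f'(a)=-2.808e+00  a ← 59.920053 − (+2.842e-14/-2.808e+00) = 59.920053
converged: |Δa| < 1e-12 after 5 iterations
sag = a·(cosh(S/(2a)) − 1) = 59.920053·(cosh(1.501467) − 1) = 81.223815
T_max/T_min = cosh(S/(2a)) = 2.355536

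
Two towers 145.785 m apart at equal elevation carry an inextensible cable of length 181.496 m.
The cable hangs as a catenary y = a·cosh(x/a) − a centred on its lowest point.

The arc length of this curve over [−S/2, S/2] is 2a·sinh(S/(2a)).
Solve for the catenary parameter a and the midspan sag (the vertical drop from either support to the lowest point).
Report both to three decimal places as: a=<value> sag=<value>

a=62.221 sag=47.809

seed: a₀ = √(S³/(24(L−S))) = √(145.785³/(24·35.711)) = 60.126045
iter 1: u=1.212328  f(a)=+2.718e+00  f'(a)=-1.372e+00  a ← 60.126045 − (+2.718e+00/-1.372e+00) = 62.107295
iter 2: u=1.173654  f(a)=+1.401e-01  f'(a)=-1.234e+00  a ← 62.107295 − (+1.401e-01/-1.234e+00) = 62.220875
iter 3: u=1.171512  f(a)=+4.173e-04  f'(a)=-1.226e+00  a ← 62.220875 − (+4.173e-04/-1.226e+00) = 62.221215
iter 4: u=1.171506  f(a)=+3.724e-09  f'(a)=-1.226e+00  a ← 62.221215 − (+3.724e-09/-1.226e+00) = 62.221215
iter 5: u=1.171506  f(a)=-2.842e-14  f'(a)=-1.226e+00  a ← 62.221215 − (-2.842e-14/-1.226e+00) = 62.221215
converged: |Δa| < 1e-12 after 5 iterations
sag = a·(cosh(S/(2a)) − 1) = 62.221215·(cosh(1.171506) − 1) = 47.809140
T_max/T_min = cosh(S/(2a)) = 1.768374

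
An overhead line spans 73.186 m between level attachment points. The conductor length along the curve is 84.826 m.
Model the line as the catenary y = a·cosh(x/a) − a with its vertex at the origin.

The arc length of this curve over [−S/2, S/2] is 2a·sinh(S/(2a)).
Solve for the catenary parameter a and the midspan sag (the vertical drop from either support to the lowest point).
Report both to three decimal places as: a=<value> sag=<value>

seed: a₀ = √(S³/(24(L−S))) = √(73.186³/(24·11.640)) = 37.459321
iter 1: u=0.976873  f(a)=+5.682e-01  f'(a)=-6.828e-01  a ← 37.459321 − (+5.682e-01/-6.828e-01) = 38.291407
iter 2: u=0.955645  f(a)=+1.948e-02  f'(a)=-6.367e-01  a ← 38.291407 − (+1.948e-02/-6.367e-01) = 38.322005
iter 3: u=0.954882  f(a)=+2.471e-05  f'(a)=-6.351e-01  a ← 38.322005 − (+2.471e-05/-6.351e-01) = 38.322044
iter 4: u=0.954881  f(a)=+3.986e-11  f'(a)=-6.351e-01  a ← 38.322044 − (+3.986e-11/-6.351e-01) = 38.322044
iter 5: u=0.954881  f(a)=+1.421e-14  f'(a)=-6.351e-01  a ← 38.322044 − (+1.421e-14/-6.351e-01) = 38.322044
converged: |Δa| < 1e-12 after 5 iterations
sag = a·(cosh(S/(2a)) − 1) = 38.322044·(cosh(0.954881) − 1) = 18.839496
T_max/T_min = cosh(S/(2a)) = 1.491610

a=38.322 sag=18.839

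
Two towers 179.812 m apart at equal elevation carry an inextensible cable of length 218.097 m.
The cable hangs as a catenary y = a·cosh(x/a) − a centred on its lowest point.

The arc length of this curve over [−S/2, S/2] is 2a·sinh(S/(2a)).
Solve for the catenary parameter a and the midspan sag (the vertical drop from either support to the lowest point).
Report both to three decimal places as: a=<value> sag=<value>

seed: a₀ = √(S³/(24(L−S))) = √(179.812³/(24·38.285)) = 79.544116
iter 1: u=1.130266  f(a)=+2.521e+00  f'(a)=-1.091e+00  a ← 79.544116 − (+2.521e+00/-1.091e+00) = 81.854302
iter 2: u=1.098366  f(a)=+1.140e-01  f'(a)=-9.947e-01  a ← 81.854302 − (+1.140e-01/-9.947e-01) = 81.968920
iter 3: u=1.096830  f(a)=+2.576e-04  f'(a)=-9.902e-01  a ← 81.968920 − (+2.576e-04/-9.902e-01) = 81.969180
iter 4: u=1.096827  f(a)=+1.321e-09  f'(a)=-9.902e-01  a ← 81.969180 − (+1.321e-09/-9.902e-01) = 81.969180
iter 5: u=1.096827  f(a)=+2.842e-14  f'(a)=-9.902e-01  a ← 81.969180 − (+2.842e-14/-9.902e-01) = 81.969180
converged: |Δa| < 1e-12 after 5 iterations
sag = a·(cosh(S/(2a)) − 1) = 81.969180·(cosh(1.096827) − 1) = 54.451206
T_max/T_min = cosh(S/(2a)) = 1.664289

a=81.969 sag=54.451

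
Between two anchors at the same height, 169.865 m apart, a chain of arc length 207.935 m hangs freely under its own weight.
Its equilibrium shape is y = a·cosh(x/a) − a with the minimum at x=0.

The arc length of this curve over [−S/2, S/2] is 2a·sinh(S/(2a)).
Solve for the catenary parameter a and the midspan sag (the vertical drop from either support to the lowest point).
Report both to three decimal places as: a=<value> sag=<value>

a=75.587 sag=52.953

seed: a₀ = √(S³/(24(L−S))) = √(169.865³/(24·38.070)) = 73.241764
iter 1: u=1.159618  f(a)=+2.643e+00  f'(a)=-1.186e+00  a ← 73.241764 − (+2.643e+00/-1.186e+00) = 75.469940
iter 2: u=1.125382  f(a)=+1.254e-01  f'(a)=-1.076e+00  a ← 75.469940 − (+1.254e-01/-1.076e+00) = 75.586485
iter 3: u=1.123647  f(a)=+3.135e-04  f'(a)=-1.071e+00  a ← 75.586485 − (+3.135e-04/-1.071e+00) = 75.586778
iter 4: u=1.123642  f(a)=+1.969e-09  f'(a)=-1.071e+00  a ← 75.586778 − (+1.969e-09/-1.071e+00) = 75.586778
iter 5: u=1.123642  f(a)=-5.684e-14  f'(a)=-1.071e+00  a ← 75.586778 − (-5.684e-14/-1.071e+00) = 75.586778
converged: |Δa| < 1e-12 after 5 iterations
sag = a·(cosh(S/(2a)) − 1) = 75.586778·(cosh(1.123642) − 1) = 52.953496
T_max/T_min = cosh(S/(2a)) = 1.700566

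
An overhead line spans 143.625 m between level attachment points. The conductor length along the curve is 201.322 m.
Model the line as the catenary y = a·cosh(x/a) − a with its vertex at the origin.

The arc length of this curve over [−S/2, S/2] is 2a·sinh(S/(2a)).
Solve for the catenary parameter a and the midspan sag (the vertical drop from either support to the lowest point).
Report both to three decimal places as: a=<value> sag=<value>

seed: a₀ = √(S³/(24(L−S))) = √(143.625³/(24·57.697)) = 46.255441
iter 1: u=1.552520  f(a)=+7.366e+00  f'(a)=-3.150e+00  a ← 46.255441 − (+7.366e+00/-3.150e+00) = 48.593774
iter 2: u=1.477813  f(a)=+5.954e-01  f'(a)=-2.660e+00  a ← 48.593774 − (+5.954e-01/-2.660e+00) = 48.817641
iter 3: u=1.471036  f(a)=+4.646e-03  f'(a)=-2.618e+00  a ← 48.817641 − (+4.646e-03/-2.618e+00) = 48.819415
iter 4: u=1.470982  f(a)=+2.878e-07  f'(a)=-2.618e+00  a ← 48.819415 − (+2.878e-07/-2.618e+00) = 48.819415
iter 5: u=1.470982  f(a)=-2.842e-14  f'(a)=-2.618e+00  a ← 48.819415 − (-2.842e-14/-2.618e+00) = 48.819415
converged: |Δa| < 1e-12 after 5 iterations
sag = a·(cosh(S/(2a)) − 1) = 48.819415·(cosh(1.470982) − 1) = 63.055391
T_max/T_min = cosh(S/(2a)) = 2.291605

a=48.819 sag=63.055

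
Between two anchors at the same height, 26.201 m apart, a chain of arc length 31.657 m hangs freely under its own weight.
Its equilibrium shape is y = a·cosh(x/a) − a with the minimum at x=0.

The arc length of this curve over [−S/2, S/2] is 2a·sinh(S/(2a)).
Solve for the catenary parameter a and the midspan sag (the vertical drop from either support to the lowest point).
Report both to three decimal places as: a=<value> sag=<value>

a=12.070 sag=7.835

seed: a₀ = √(S³/(24(L−S))) = √(26.201³/(24·5.456)) = 11.720172
iter 1: u=1.117774  f(a)=+3.512e-01  f'(a)=-1.053e+00  a ← 11.720172 − (+3.512e-01/-1.053e+00) = 12.053757
iter 2: u=1.086840  f(a)=+1.555e-02  f'(a)=-9.613e-01  a ← 12.053757 − (+1.555e-02/-9.613e-01) = 12.069933
iter 3: u=1.085383  f(a)=+3.362e-05  f'(a)=-9.572e-01  a ← 12.069933 − (+3.362e-05/-9.572e-01) = 12.069968
iter 4: u=1.085380  f(a)=+1.579e-10  f'(a)=-9.572e-01  a ← 12.069968 − (+1.579e-10/-9.572e-01) = 12.069968
iter 5: u=1.085380  f(a)=-3.553e-15  f'(a)=-9.572e-01  a ← 12.069968 − (-3.553e-15/-9.572e-01) = 12.069968
converged: |Δa| < 1e-12 after 5 iterations
sag = a·(cosh(S/(2a)) − 1) = 12.069968·(cosh(1.085380) − 1) = 7.835447
T_max/T_min = cosh(S/(2a)) = 1.649169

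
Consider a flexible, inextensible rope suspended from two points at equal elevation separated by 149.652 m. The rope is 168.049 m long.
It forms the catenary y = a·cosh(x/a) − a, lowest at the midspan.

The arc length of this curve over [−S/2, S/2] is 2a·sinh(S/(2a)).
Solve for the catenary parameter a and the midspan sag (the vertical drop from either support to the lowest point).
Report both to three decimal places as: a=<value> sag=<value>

a=88.688 sag=33.483

seed: a₀ = √(S³/(24(L−S))) = √(149.652³/(24·18.397)) = 87.125376
iter 1: u=0.858831  f(a)=+6.905e-01  f'(a)=-4.543e-01  a ← 87.125376 − (+6.905e-01/-4.543e-01) = 88.645348
iter 2: u=0.844105  f(a)=+1.848e-02  f'(a)=-4.303e-01  a ← 88.645348 − (+1.848e-02/-4.303e-01) = 88.688308
iter 3: u=0.843696  f(a)=+1.405e-05  f'(a)=-4.296e-01  a ← 88.688308 − (+1.405e-05/-4.296e-01) = 88.688341
iter 4: u=0.843696  f(a)=+8.157e-12  f'(a)=-4.296e-01  a ← 88.688341 − (+8.157e-12/-4.296e-01) = 88.688341
converged: |Δa| < 1e-12 after 4 iterations
sag = a·(cosh(S/(2a)) − 1) = 88.688341·(cosh(0.843696) − 1) = 33.482598
T_max/T_min = cosh(S/(2a)) = 1.377531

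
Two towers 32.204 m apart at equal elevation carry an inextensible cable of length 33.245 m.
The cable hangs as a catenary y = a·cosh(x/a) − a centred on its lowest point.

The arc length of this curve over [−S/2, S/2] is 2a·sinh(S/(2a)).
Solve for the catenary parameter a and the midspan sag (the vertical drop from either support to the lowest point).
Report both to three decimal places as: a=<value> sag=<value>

a=36.738 sag=3.586

seed: a₀ = √(S³/(24(L−S))) = √(32.204³/(24·1.041)) = 36.562320
iter 1: u=0.440399  f(a)=+1.014e-02  f'(a)=-5.806e-02  a ← 36.562320 − (+1.014e-02/-5.806e-02) = 36.737011
iter 2: u=0.438305  f(a)=+7.315e-05  f'(a)=-5.722e-02  a ← 36.737011 − (+7.315e-05/-5.722e-02) = 36.738290
iter 3: u=0.438289  f(a)=+3.866e-09  f'(a)=-5.722e-02  a ← 36.738290 − (+3.866e-09/-5.722e-02) = 36.738290
iter 4: u=0.438289  f(a)=+7.105e-15  f'(a)=-5.722e-02  a ← 36.738290 − (+7.105e-15/-5.722e-02) = 36.738290
converged: |Δa| < 1e-12 after 4 iterations
sag = a·(cosh(S/(2a)) − 1) = 36.738290·(cosh(0.438289) − 1) = 3.585518
T_max/T_min = cosh(S/(2a)) = 1.097596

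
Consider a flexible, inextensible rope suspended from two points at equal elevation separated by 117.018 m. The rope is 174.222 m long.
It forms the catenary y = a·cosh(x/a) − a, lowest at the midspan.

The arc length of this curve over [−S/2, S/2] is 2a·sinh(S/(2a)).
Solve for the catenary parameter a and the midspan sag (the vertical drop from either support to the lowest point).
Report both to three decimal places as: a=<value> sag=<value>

seed: a₀ = √(S³/(24(L−S))) = √(117.018³/(24·57.204)) = 34.163329
iter 1: u=1.712626  f(a)=+9.000e+00  f'(a)=-4.440e+00  a ← 34.163329 − (+9.000e+00/-4.440e+00) = 36.190368
iter 2: u=1.616701  f(a)=+8.632e-01  f'(a)=-3.626e+00  a ← 36.190368 − (+8.632e-01/-3.626e+00) = 36.428451
iter 3: u=1.606135  f(a)=+9.800e-03  f'(a)=-3.544e+00  a ← 36.428451 − (+9.800e-03/-3.544e+00) = 36.431217
iter 4: u=1.606013  f(a)=+1.295e-06  f'(a)=-3.543e+00  a ← 36.431217 − (+1.295e-06/-3.543e+00) = 36.431217
iter 5: u=1.606013  f(a)=+2.842e-14  f'(a)=-3.543e+00  a ← 36.431217 − (+2.842e-14/-3.543e+00) = 36.431217
converged: |Δa| < 1e-12 after 5 iterations
sag = a·(cosh(S/(2a)) − 1) = 36.431217·(cosh(1.606013) − 1) = 57.991025
T_max/T_min = cosh(S/(2a)) = 2.591795

a=36.431 sag=57.991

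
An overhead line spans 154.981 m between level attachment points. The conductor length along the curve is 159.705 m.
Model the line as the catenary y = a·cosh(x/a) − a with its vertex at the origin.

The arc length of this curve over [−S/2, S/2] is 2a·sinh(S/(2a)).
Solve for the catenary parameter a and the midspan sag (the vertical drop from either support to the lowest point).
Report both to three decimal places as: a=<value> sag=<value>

seed: a₀ = √(S³/(24(L−S))) = √(154.981³/(24·4.724)) = 181.199553
iter 1: u=0.427653  f(a)=+4.339e-02  f'(a)=-5.310e-02  a ← 181.199553 − (+4.339e-02/-5.310e-02) = 182.016605
iter 2: u=0.425733  f(a)=+2.952e-04  f'(a)=-5.238e-02  a ← 182.016605 − (+2.952e-04/-5.238e-02) = 182.022241
iter 3: u=0.425720  f(a)=+1.388e-08  f'(a)=-5.238e-02  a ← 182.022241 − (+1.388e-08/-5.238e-02) = 182.022241
iter 4: u=0.425720  f(a)=-2.842e-14  f'(a)=-5.238e-02  a ← 182.022241 − (-2.842e-14/-5.238e-02) = 182.022241
converged: |Δa| < 1e-12 after 4 iterations
sag = a·(cosh(S/(2a)) − 1) = 182.022241·(cosh(0.425720) − 1) = 16.745256
T_max/T_min = cosh(S/(2a)) = 1.091996

a=182.022 sag=16.745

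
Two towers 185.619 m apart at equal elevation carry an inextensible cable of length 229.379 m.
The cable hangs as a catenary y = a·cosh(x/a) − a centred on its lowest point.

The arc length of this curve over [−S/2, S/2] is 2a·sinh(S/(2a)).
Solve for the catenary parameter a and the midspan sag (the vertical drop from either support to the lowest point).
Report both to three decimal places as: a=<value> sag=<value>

a=80.657 sag=59.554

seed: a₀ = √(S³/(24(L−S))) = √(185.619³/(24·43.760)) = 78.034988
iter 1: u=1.189332  f(a)=+3.201e+00  f'(a)=-1.288e+00  a ← 78.034988 − (+3.201e+00/-1.288e+00) = 80.519625
iter 2: u=1.152632  f(a)=+1.593e-01  f'(a)=-1.163e+00  a ← 80.519625 − (+1.593e-01/-1.163e+00) = 80.656544
iter 3: u=1.150675  f(a)=+4.398e-04  f'(a)=-1.157e+00  a ← 80.656544 − (+4.398e-04/-1.157e+00) = 80.656924
iter 4: u=1.150670  f(a)=+3.374e-09  f'(a)=-1.157e+00  a ← 80.656924 − (+3.374e-09/-1.157e+00) = 80.656924
iter 5: u=1.150670  f(a)=+2.842e-14  f'(a)=-1.157e+00  a ← 80.656924 − (+2.842e-14/-1.157e+00) = 80.656924
converged: |Δa| < 1e-12 after 5 iterations
sag = a·(cosh(S/(2a)) − 1) = 80.656924·(cosh(1.150670) − 1) = 59.554419
T_max/T_min = cosh(S/(2a)) = 1.738367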